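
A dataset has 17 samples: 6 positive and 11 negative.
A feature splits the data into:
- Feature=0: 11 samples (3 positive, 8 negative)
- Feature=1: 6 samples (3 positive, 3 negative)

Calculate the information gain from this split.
0.0367 bits

Information Gain = H(Y) - H(Y|Feature)

Before split:
P(positive) = 6/17 = 0.3529
H(Y) = 0.9367 bits

After split:
Feature=0: H = 0.8454 bits (weight = 11/17)
Feature=1: H = 1.0000 bits (weight = 6/17)
H(Y|Feature) = (11/17)×0.8454 + (6/17)×1.0000 = 0.8999 bits

Information Gain = 0.9367 - 0.8999 = 0.0367 bits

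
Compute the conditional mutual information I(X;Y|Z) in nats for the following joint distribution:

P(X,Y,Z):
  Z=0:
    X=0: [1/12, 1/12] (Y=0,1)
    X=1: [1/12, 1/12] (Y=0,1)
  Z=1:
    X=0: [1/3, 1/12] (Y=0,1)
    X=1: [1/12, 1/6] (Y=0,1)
0.0734 nats

Conditional mutual information: I(X;Y|Z) = H(X|Z) + H(Y|Z) - H(X,Y|Z)

H(Z) = 0.6365
H(X,Z) = 1.3086 → H(X|Z) = 0.6721
H(Y,Z) = 1.3086 → H(Y|Z) = 0.6721
H(X,Y,Z) = 1.9073 → H(X,Y|Z) = 1.2708

I(X;Y|Z) = 0.6721 + 0.6721 - 1.2708 = 0.0734 nats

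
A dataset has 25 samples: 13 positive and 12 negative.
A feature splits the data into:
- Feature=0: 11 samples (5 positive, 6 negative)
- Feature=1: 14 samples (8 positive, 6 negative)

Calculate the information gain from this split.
0.0097 bits

Information Gain = H(Y) - H(Y|Feature)

Before split:
P(positive) = 13/25 = 0.5200
H(Y) = 0.9988 bits

After split:
Feature=0: H = 0.9940 bits (weight = 11/25)
Feature=1: H = 0.9852 bits (weight = 14/25)
H(Y|Feature) = (11/25)×0.9940 + (14/25)×0.9852 = 0.9891 bits

Information Gain = 0.9988 - 0.9891 = 0.0097 bits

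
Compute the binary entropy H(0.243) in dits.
0.2408 dits

The binary entropy function is:
H(p) = -p log(p) - (1-p) log(1-p)

H(0.243) = -0.243 × log_10(0.243) - 0.757 × log_10(0.757)
H(0.243) = 0.2408 dits

Note: Binary entropy is maximized at p=0.5 (H=1 bit) and minimized at p=0 or p=1 (H=0).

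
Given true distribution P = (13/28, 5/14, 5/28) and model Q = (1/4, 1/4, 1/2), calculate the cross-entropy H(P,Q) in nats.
1.2625 nats

Cross-entropy: H(P,Q) = -Σ p(x) log q(x)

Alternatively: H(P,Q) = H(P) + D_KL(P||Q)
H(P) = 1.0316 nats
D_KL(P||Q) = 0.2309 nats

H(P,Q) = 1.0316 + 0.2309 = 1.2625 nats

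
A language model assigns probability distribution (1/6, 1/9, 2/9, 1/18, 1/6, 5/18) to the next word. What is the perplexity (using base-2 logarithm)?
5.4304

Perplexity is 2^H (or exp(H) for natural log).

First, H = -Σ p log p = 2.4411 bits
Perplexity = 2^2.4411 = 5.4304

Interpretation: The model's uncertainty is equivalent to choosing uniformly among 5.4 options.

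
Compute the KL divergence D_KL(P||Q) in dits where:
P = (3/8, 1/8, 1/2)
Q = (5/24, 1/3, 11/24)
0.0614 dits

KL divergence: D_KL(P||Q) = Σ p(x) log(p(x)/q(x))

Computing term by term:
  x=0: 3/8 × log_10[(3/8)/(5/24)] = 3/8 × 0.2553 = 0.0957
  x=1: 1/8 × log_10[(1/8)/(1/3)] = 1/8 × -0.4260 = -0.0532
  x=2: 1/2 × log_10[(1/2)/(11/24)] = 1/2 × 0.0378 = 0.0189

D_KL(P||Q) = 0.0614 dits

Note: KL divergence is always non-negative and equals 0 iff P = Q.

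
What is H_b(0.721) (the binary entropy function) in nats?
0.5920 nats

The binary entropy function is:
H(p) = -p log(p) - (1-p) log(1-p)

H(0.721) = -0.721 × log_e(0.721) - 0.279 × log_e(0.279)
H(0.721) = 0.5920 nats

Note: Binary entropy is maximized at p=0.5 (H=1 bit) and minimized at p=0 or p=1 (H=0).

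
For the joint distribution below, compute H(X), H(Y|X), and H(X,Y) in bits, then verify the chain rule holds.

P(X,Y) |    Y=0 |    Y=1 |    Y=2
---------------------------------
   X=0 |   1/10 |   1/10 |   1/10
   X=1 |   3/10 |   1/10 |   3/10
H(X,Y) = 2.3710, H(X) = 0.8813, H(Y|X) = 1.4897 (all in bits)

Chain rule: H(X,Y) = H(X) + H(Y|X)

Left side — joint entropy directly:
H(X,Y) = -Σ p(x,y) log p(x,y) = 2.3710 bits

Right side — compute H(Y|X) from the conditional distributions:
P(X) = (3/10, 7/10), so H(X) = 0.8813 bits
H(Y|X) = Σ_x P(X=x) · H(Y|X=x):
  P(Y|X=0) = (1/3, 1/3, 1/3), H(Y|X=0) = 1.5850, weight P(X=0) = 3/10
  P(Y|X=1) = (3/7, 1/7, 3/7), H(Y|X=1) = 1.4488, weight P(X=1) = 7/10
H(Y|X) = 1.4897 bits

H(X) + H(Y|X) = 0.8813 + 1.4897 = 2.3710 bits

Both sides equal 2.3710 bits. ✓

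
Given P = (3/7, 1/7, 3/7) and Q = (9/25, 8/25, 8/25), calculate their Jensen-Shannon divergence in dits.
0.0099 dits

Jensen-Shannon divergence is:
JSD(P||Q) = 0.5 × D_KL(P||M) + 0.5 × D_KL(Q||M)
where M = 0.5 × (P + Q) is the mixture distribution.

M = 0.5 × (3/7, 1/7, 3/7) + 0.5 × (9/25, 8/25, 8/25) = (0.394286, 0.231429, 0.374286)

D_KL(P||M) = 0.0108 dits
D_KL(Q||M) = 0.0090 dits

JSD(P||Q) = 0.5 × 0.0108 + 0.5 × 0.0090 = 0.0099 dits

Unlike KL divergence, JSD is symmetric and bounded: 0 ≤ JSD ≤ log(2).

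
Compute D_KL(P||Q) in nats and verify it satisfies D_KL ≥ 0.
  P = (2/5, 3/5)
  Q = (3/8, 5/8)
0.0013 nats

KL divergence satisfies the Gibbs inequality: D_KL(P||Q) ≥ 0 for all distributions P, Q.

D_KL(P||Q) = Σ p(x) log(p(x)/q(x))
Term by term:
  x=0: 2/5 × log_e[(2/5)/(3/8)] = 0.0258
  x=1: 3/5 × log_e[(3/5)/(5/8)] = -0.0245
D_KL(P||Q) = 0.0013 nats

D_KL(P||Q) = 0.0013 ≥ 0 ✓

This non-negativity is a fundamental property: relative entropy cannot be negative because it measures how different Q is from P.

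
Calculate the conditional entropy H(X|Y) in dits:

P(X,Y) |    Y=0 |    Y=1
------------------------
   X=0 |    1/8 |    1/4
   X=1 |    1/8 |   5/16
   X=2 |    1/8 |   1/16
0.4350 dits

Using the chain rule: H(X|Y) = H(X,Y) - H(Y)

First, compute H(X,Y) = 0.7223 dits

Marginal P(Y) = (3/8, 5/8)
H(Y) = 0.2873 dits

H(X|Y) = H(X,Y) - H(Y) = 0.7223 - 0.2873 = 0.4350 dits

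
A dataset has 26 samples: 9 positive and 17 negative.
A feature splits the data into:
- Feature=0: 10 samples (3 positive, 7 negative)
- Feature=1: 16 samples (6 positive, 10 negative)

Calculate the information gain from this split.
0.0043 bits

Information Gain = H(Y) - H(Y|Feature)

Before split:
P(positive) = 9/26 = 0.3462
H(Y) = 0.9306 bits

After split:
Feature=0: H = 0.8813 bits (weight = 10/26)
Feature=1: H = 0.9544 bits (weight = 16/26)
H(Y|Feature) = (10/26)×0.8813 + (16/26)×0.9544 = 0.9263 bits

Information Gain = 0.9306 - 0.9263 = 0.0043 bits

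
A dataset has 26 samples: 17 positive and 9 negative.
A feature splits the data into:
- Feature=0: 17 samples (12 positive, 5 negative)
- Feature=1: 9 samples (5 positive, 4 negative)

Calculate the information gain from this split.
0.0161 bits

Information Gain = H(Y) - H(Y|Feature)

Before split:
P(positive) = 17/26 = 0.6538
H(Y) = 0.9306 bits

After split:
Feature=0: H = 0.8740 bits (weight = 17/26)
Feature=1: H = 0.9911 bits (weight = 9/26)
H(Y|Feature) = (17/26)×0.8740 + (9/26)×0.9911 = 0.9145 bits

Information Gain = 0.9306 - 0.9145 = 0.0161 bits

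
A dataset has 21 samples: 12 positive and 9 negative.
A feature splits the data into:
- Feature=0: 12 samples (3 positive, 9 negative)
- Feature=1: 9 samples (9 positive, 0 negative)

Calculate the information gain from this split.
0.5216 bits

Information Gain = H(Y) - H(Y|Feature)

Before split:
P(positive) = 12/21 = 0.5714
H(Y) = 0.9852 bits

After split:
Feature=0: H = 0.8113 bits (weight = 12/21)
Feature=1: H = 0.0000 bits (weight = 9/21)
H(Y|Feature) = (12/21)×0.8113 + (9/21)×0.0000 = 0.4636 bits

Information Gain = 0.9852 - 0.4636 = 0.5216 bits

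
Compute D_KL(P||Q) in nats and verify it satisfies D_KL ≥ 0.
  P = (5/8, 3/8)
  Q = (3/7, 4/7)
0.0779 nats

KL divergence satisfies the Gibbs inequality: D_KL(P||Q) ≥ 0 for all distributions P, Q.

D_KL(P||Q) = Σ p(x) log(p(x)/q(x))
Term by term:
  x=0: 5/8 × log_e[(5/8)/(3/7)] = 0.2358
  x=1: 3/8 × log_e[(3/8)/(4/7)] = -0.1580
D_KL(P||Q) = 0.0779 nats

D_KL(P||Q) = 0.0779 ≥ 0 ✓

This non-negativity is a fundamental property: relative entropy cannot be negative because it measures how different Q is from P.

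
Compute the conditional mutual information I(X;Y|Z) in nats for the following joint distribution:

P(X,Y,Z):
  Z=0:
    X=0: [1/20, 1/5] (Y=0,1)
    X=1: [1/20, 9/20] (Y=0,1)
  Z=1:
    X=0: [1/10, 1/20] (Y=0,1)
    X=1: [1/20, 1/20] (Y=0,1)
0.0103 nats

Conditional mutual information: I(X;Y|Z) = H(X|Z) + H(Y|Z) - H(X,Y|Z)

H(Z) = 0.5623
H(X,Z) = 1.2080 → H(X|Z) = 0.6456
H(Y,Z) = 1.0251 → H(Y|Z) = 0.4628
H(X,Y,Z) = 1.6604 → H(X,Y|Z) = 1.0981

I(X;Y|Z) = 0.6456 + 0.4628 - 1.0981 = 0.0103 nats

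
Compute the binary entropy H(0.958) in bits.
0.2514 bits

The binary entropy function is:
H(p) = -p log(p) - (1-p) log(1-p)

H(0.958) = -0.958 × log_2(0.958) - 0.042 × log_2(0.042)
H(0.958) = 0.2514 bits

Note: Binary entropy is maximized at p=0.5 (H=1 bit) and minimized at p=0 or p=1 (H=0).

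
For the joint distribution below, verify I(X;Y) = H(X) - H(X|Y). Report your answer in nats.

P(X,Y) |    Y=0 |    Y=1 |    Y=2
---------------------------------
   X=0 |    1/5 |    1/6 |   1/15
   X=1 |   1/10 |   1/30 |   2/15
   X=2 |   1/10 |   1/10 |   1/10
I(X;Y) = 0.0608 nats

Mutual information has multiple equivalent forms:
- I(X;Y) = H(X) - H(X|Y)
- I(X;Y) = H(Y) - H(Y|X)
- I(X;Y) = H(X) + H(Y) - H(X,Y)

Computing all quantities:
H(X) = 1.0760, H(Y) = 1.0889, H(X,Y) = 2.1041
H(X|Y) = 1.0152, H(Y|X) = 1.0281

Verification:
H(X) - H(X|Y) = 1.0760 - 1.0152 = 0.0608
H(Y) - H(Y|X) = 1.0889 - 1.0281 = 0.0608
H(X) + H(Y) - H(X,Y) = 1.0760 + 1.0889 - 2.1041 = 0.0608

All forms give I(X;Y) = 0.0608 nats. ✓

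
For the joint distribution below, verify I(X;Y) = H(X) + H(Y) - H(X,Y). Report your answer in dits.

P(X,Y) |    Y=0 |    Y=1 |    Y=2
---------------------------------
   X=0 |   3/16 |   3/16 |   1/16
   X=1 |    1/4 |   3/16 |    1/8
I(X;Y) = 0.0032 dits

Mutual information has multiple equivalent forms:
- I(X;Y) = H(X) - H(X|Y)
- I(X;Y) = H(Y) - H(Y|X)
- I(X;Y) = H(X) + H(Y) - H(X,Y)

Computing all quantities:
H(X) = 0.2976, H(Y) = 0.4531, H(X,Y) = 0.7476
H(X|Y) = 0.2945, H(Y|X) = 0.4500

Verification:
H(X) - H(X|Y) = 0.2976 - 0.2945 = 0.0032
H(Y) - H(Y|X) = 0.4531 - 0.4500 = 0.0032
H(X) + H(Y) - H(X,Y) = 0.2976 + 0.4531 - 0.7476 = 0.0032

All forms give I(X;Y) = 0.0032 dits. ✓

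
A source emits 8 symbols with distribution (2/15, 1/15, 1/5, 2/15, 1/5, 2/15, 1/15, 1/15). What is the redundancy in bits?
0.1271 bits

Redundancy measures how far a source is from maximum entropy:
R = H_max - H(X)

Maximum entropy for 8 symbols: H_max = log_2(8) = 3.0000 bits
Actual entropy: H(X) = 2.8729 bits
Redundancy: R = 3.0000 - 2.8729 = 0.1271 bits

This redundancy represents potential for compression: the source could be compressed by 0.1271 bits per symbol.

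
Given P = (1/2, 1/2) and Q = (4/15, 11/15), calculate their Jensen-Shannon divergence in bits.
0.0420 bits

Jensen-Shannon divergence is:
JSD(P||Q) = 0.5 × D_KL(P||M) + 0.5 × D_KL(Q||M)
where M = 0.5 × (P + Q) is the mixture distribution.

M = 0.5 × (1/2, 1/2) + 0.5 × (4/15, 11/15) = (0.383333, 0.616667)

D_KL(P||M) = 0.0404 bits
D_KL(Q||M) = 0.0437 bits

JSD(P||Q) = 0.5 × 0.0404 + 0.5 × 0.0437 = 0.0420 bits

Unlike KL divergence, JSD is symmetric and bounded: 0 ≤ JSD ≤ log(2).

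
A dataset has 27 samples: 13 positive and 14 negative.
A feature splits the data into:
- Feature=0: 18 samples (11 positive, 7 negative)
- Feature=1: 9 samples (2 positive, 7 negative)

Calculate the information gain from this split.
0.1016 bits

Information Gain = H(Y) - H(Y|Feature)

Before split:
P(positive) = 13/27 = 0.4815
H(Y) = 0.9990 bits

After split:
Feature=0: H = 0.9641 bits (weight = 18/27)
Feature=1: H = 0.7642 bits (weight = 9/27)
H(Y|Feature) = (18/27)×0.9641 + (9/27)×0.7642 = 0.8975 bits

Information Gain = 0.9990 - 0.8975 = 0.1016 bits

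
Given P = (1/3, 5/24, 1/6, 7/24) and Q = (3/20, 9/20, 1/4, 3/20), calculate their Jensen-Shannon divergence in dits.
0.0244 dits

Jensen-Shannon divergence is:
JSD(P||Q) = 0.5 × D_KL(P||M) + 0.5 × D_KL(Q||M)
where M = 0.5 × (P + Q) is the mixture distribution.

M = 0.5 × (1/3, 5/24, 1/6, 7/24) + 0.5 × (3/20, 9/20, 1/4, 3/20) = (0.241667, 0.329167, 5/24, 0.220833)

D_KL(P||M) = 0.0243 dits
D_KL(Q||M) = 0.0246 dits

JSD(P||Q) = 0.5 × 0.0243 + 0.5 × 0.0246 = 0.0244 dits

Unlike KL divergence, JSD is symmetric and bounded: 0 ≤ JSD ≤ log(2).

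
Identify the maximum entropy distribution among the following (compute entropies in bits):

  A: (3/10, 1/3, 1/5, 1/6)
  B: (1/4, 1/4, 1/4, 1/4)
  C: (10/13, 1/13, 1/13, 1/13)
B

For a discrete distribution over n outcomes, entropy is maximized by the uniform distribution.

Computing entropies:
H(A) = 1.9446 bits
H(B) = 2.0000 bits
H(C) = 1.1451 bits

The uniform distribution (where all probabilities equal 1/4) achieves the maximum entropy of log_2(4) = 2.0000 bits.

Distribution B has the highest entropy.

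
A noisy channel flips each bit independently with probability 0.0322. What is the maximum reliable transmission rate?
0.7947 bits

For a binary symmetric channel (BSC) with error probability p:
Capacity C = 1 - H(p) bits per symbol

where H(p) = -p log₂(p) - (1-p) log₂(1-p) is the binary entropy function.

H(0.0322) = 0.2053 bits
C = 1 - 0.2053 = 0.7947 bits per symbol

This means we can reliably transmit up to 0.7947 bits of information per channel use.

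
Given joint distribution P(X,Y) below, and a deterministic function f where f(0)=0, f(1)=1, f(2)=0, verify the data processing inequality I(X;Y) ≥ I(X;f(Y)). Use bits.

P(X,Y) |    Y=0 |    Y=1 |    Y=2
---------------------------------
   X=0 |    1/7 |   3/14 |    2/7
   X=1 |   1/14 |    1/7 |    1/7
I(X;Y) = 0.0032, I(X;f(Y)) = 0.0032, inequality holds: 0.0032 ≥ 0.0032

Data Processing Inequality: For any Markov chain X → Y → Z, we have I(X;Y) ≥ I(X;Z).

Here Z = f(Y) is a deterministic function of Y, forming X → Y → Z.

Original I(X;Y) = 0.0032 bits

After applying f:
P(X,Z) where Z=f(Y):
- P(X,Z=0) = P(X,Y=0) + P(X,Y=2)
- P(X,Z=1) = P(X,Y=1)

I(X;Z) = I(X;f(Y)) = 0.0032 bits

Verification: 0.0032 ≥ 0.0032 ✓

Information cannot be created by processing; the function f can only lose information about X.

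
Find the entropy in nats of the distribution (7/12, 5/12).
0.6792 nats

Shannon entropy is H(X) = -Σ p(x) log p(x).

For P = (7/12, 5/12):
H = -7/12 × log_e(7/12) -5/12 × log_e(5/12)
H = 0.6792 nats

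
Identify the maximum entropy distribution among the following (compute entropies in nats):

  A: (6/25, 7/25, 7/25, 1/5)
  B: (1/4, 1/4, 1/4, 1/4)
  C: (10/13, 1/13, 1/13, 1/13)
B

For a discrete distribution over n outcomes, entropy is maximized by the uniform distribution.

Computing entropies:
H(A) = 1.3773 nats
H(B) = 1.3863 nats
H(C) = 0.7937 nats

The uniform distribution (where all probabilities equal 1/4) achieves the maximum entropy of log_e(4) = 1.3863 nats.

Distribution B has the highest entropy.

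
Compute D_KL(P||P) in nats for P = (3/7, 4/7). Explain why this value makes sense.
0.0000 nats

KL divergence satisfies the Gibbs inequality: D_KL(P||Q) ≥ 0 for all distributions P, Q.

D_KL(P||Q) = Σ p(x) log(p(x)/q(x))
Each term is p(x) × log_e(p(x)/p(x)) = p(x) × log_e(1) = 0, so the sum is 0.
D_KL(P||Q) = 0.0000 nats

When P = Q, the KL divergence is exactly 0, as there is no 'divergence' between identical distributions.

This non-negativity is a fundamental property: relative entropy cannot be negative because it measures how different Q is from P.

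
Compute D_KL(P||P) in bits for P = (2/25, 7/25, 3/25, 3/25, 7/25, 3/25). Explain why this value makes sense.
0.0000 bits

KL divergence satisfies the Gibbs inequality: D_KL(P||Q) ≥ 0 for all distributions P, Q.

D_KL(P||Q) = Σ p(x) log(p(x)/q(x))
Each term is p(x) × log_2(p(x)/p(x)) = p(x) × log_2(1) = 0, so the sum is 0.
D_KL(P||Q) = 0.0000 bits

When P = Q, the KL divergence is exactly 0, as there is no 'divergence' between identical distributions.

This non-negativity is a fundamental property: relative entropy cannot be negative because it measures how different Q is from P.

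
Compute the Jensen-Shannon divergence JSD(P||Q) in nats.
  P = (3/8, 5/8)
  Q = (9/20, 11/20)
0.0029 nats

Jensen-Shannon divergence is:
JSD(P||Q) = 0.5 × D_KL(P||M) + 0.5 × D_KL(Q||M)
where M = 0.5 × (P + Q) is the mixture distribution.

M = 0.5 × (3/8, 5/8) + 0.5 × (9/20, 11/20) = (0.4125, 0.5875)

D_KL(P||M) = 0.0029 nats
D_KL(Q||M) = 0.0029 nats

JSD(P||Q) = 0.5 × 0.0029 + 0.5 × 0.0029 = 0.0029 nats

Unlike KL divergence, JSD is symmetric and bounded: 0 ≤ JSD ≤ log(2).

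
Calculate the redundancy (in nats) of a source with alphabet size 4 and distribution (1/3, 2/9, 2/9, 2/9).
0.0174 nats

Redundancy measures how far a source is from maximum entropy:
R = H_max - H(X)

Maximum entropy for 4 symbols: H_max = log_e(4) = 1.3863 nats
Actual entropy: H(X) = 1.3689 nats
Redundancy: R = 1.3863 - 1.3689 = 0.0174 nats

This redundancy represents potential for compression: the source could be compressed by 0.0174 nats per symbol.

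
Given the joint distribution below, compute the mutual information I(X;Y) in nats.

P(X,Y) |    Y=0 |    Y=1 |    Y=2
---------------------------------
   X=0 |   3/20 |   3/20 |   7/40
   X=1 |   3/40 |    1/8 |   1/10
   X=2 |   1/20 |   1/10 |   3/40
0.0078 nats

Mutual information: I(X;Y) = H(X) + H(Y) - H(X,Y)

Marginals:
P(X) = (19/40, 3/10, 9/40), H(X) = 1.0504 nats
P(Y) = (11/40, 3/8, 7/20), H(Y) = 1.0903 nats

Joint entropy: H(X,Y) = 2.1329 nats

I(X;Y) = 1.0504 + 1.0903 - 2.1329 = 0.0078 nats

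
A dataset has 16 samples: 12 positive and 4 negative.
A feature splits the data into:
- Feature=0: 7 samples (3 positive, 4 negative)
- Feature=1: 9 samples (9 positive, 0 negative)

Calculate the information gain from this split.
0.3802 bits

Information Gain = H(Y) - H(Y|Feature)

Before split:
P(positive) = 12/16 = 0.7500
H(Y) = 0.8113 bits

After split:
Feature=0: H = 0.9852 bits (weight = 7/16)
Feature=1: H = 0.0000 bits (weight = 9/16)
H(Y|Feature) = (7/16)×0.9852 + (9/16)×0.0000 = 0.4310 bits

Information Gain = 0.8113 - 0.4310 = 0.3802 bits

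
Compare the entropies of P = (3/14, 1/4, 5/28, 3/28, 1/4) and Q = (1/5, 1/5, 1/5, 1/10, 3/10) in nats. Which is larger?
P

Computing entropies in nats:
H(P) = 1.5702
H(Q) = 1.5571

Distribution P has higher entropy.

Intuition: The distribution closer to uniform (more spread out) has higher entropy.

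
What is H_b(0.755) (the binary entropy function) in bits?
0.8033 bits

The binary entropy function is:
H(p) = -p log(p) - (1-p) log(1-p)

H(0.755) = -0.755 × log_2(0.755) - 0.245 × log_2(0.245)
H(0.755) = 0.8033 bits

Note: Binary entropy is maximized at p=0.5 (H=1 bit) and minimized at p=0 or p=1 (H=0).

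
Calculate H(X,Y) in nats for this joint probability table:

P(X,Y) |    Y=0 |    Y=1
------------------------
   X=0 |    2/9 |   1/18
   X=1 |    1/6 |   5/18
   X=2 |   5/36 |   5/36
1.6976 nats

Joint entropy is H(X,Y) = -Σ_{x,y} p(x,y) log p(x,y).

Summing over all non-zero entries:
H(X,Y) = -[2/9·log_e(2/9) + 1/18·log_e(1/18) + 1/6·log_e(1/6) + 5/18·log_e(5/18) + 5/36·log_e(5/36) + 5/36·log_e(5/36)]
H(X,Y) = 1.6976 nats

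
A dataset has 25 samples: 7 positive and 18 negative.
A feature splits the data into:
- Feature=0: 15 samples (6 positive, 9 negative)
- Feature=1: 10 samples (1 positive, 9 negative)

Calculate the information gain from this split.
0.0853 bits

Information Gain = H(Y) - H(Y|Feature)

Before split:
P(positive) = 7/25 = 0.2800
H(Y) = 0.8555 bits

After split:
Feature=0: H = 0.9710 bits (weight = 15/25)
Feature=1: H = 0.4690 bits (weight = 10/25)
H(Y|Feature) = (15/25)×0.9710 + (10/25)×0.4690 = 0.7702 bits

Information Gain = 0.8555 - 0.7702 = 0.0853 bits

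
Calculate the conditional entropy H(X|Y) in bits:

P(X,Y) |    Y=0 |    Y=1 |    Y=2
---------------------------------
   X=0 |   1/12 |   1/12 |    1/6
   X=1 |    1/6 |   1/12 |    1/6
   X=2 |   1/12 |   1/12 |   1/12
1.5304 bits

Using the chain rule: H(X|Y) = H(X,Y) - H(Y)

First, compute H(X,Y) = 3.0850 bits

Marginal P(Y) = (1/3, 1/4, 5/12)
H(Y) = 1.5546 bits

H(X|Y) = H(X,Y) - H(Y) = 3.0850 - 1.5546 = 1.5304 bits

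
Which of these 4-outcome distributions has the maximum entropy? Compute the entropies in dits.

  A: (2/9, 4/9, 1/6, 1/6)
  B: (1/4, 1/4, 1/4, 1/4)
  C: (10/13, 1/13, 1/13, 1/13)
B

For a discrete distribution over n outcomes, entropy is maximized by the uniform distribution.

Computing entropies:
H(A) = 0.5611 dits
H(B) = 0.6021 dits
H(C) = 0.3447 dits

The uniform distribution (where all probabilities equal 1/4) achieves the maximum entropy of log_10(4) = 0.6021 dits.

Distribution B has the highest entropy.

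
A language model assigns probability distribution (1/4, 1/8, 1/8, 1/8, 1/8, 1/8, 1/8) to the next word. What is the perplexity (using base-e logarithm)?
6.7272

Perplexity is e^H (or exp(H) for natural log).

First, H = -Σ p log p = 1.9062 nats
Perplexity = e^1.9062 = 6.7272

Interpretation: The model's uncertainty is equivalent to choosing uniformly among 6.7 options.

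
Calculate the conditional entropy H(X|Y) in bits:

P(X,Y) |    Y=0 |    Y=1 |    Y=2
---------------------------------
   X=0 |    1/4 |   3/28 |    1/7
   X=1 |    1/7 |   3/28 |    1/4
0.9573 bits

Using the chain rule: H(X|Y) = H(X,Y) - H(Y)

First, compute H(X,Y) = 2.4926 bits

Marginal P(Y) = (11/28, 3/14, 11/28)
H(Y) = 1.5353 bits

H(X|Y) = H(X,Y) - H(Y) = 2.4926 - 1.5353 = 0.9573 bits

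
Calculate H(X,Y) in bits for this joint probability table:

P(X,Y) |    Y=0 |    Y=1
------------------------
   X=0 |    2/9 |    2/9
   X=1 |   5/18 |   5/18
1.9911 bits

Joint entropy is H(X,Y) = -Σ_{x,y} p(x,y) log p(x,y).

Summing over all non-zero entries:
H(X,Y) = -[2/9·log_2(2/9) + 2/9·log_2(2/9) + 5/18·log_2(5/18) + 5/18·log_2(5/18)]
H(X,Y) = 1.9911 bits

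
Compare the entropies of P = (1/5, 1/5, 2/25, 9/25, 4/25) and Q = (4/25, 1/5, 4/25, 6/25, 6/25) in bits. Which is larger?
Q

Computing entropies in bits:
H(P) = 2.1739
H(Q) = 2.2987

Distribution Q has higher entropy.

Intuition: The distribution closer to uniform (more spread out) has higher entropy.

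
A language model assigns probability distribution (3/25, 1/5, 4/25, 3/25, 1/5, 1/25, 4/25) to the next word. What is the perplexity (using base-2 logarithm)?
6.4742

Perplexity is 2^H (or exp(H) for natural log).

First, H = -Σ p log p = 2.6947 bits
Perplexity = 2^2.6947 = 6.4742

Interpretation: The model's uncertainty is equivalent to choosing uniformly among 6.5 options.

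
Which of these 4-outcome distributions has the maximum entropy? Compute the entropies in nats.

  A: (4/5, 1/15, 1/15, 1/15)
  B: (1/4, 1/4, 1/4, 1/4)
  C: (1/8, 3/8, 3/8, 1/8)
B

For a discrete distribution over n outcomes, entropy is maximized by the uniform distribution.

Computing entropies:
H(A) = 0.7201 nats
H(B) = 1.3863 nats
H(C) = 1.2555 nats

The uniform distribution (where all probabilities equal 1/4) achieves the maximum entropy of log_e(4) = 1.3863 nats.

Distribution B has the highest entropy.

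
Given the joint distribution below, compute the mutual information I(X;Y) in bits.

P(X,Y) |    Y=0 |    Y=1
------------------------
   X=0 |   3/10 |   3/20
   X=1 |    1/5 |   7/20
0.0667 bits

Mutual information: I(X;Y) = H(X) + H(Y) - H(X,Y)

Marginals:
P(X) = (9/20, 11/20), H(X) = 0.9928 bits
P(Y) = (1/2, 1/2), H(Y) = 1.0000 bits

Joint entropy: H(X,Y) = 1.9261 bits

I(X;Y) = 0.9928 + 1.0000 - 1.9261 = 0.0667 bits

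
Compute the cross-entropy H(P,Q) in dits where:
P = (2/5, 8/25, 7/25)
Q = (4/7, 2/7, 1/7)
0.5079 dits

Cross-entropy: H(P,Q) = -Σ p(x) log q(x)

Alternatively: H(P,Q) = H(P) + D_KL(P||Q)
H(P) = 0.4723 dits
D_KL(P||Q) = 0.0356 dits

H(P,Q) = 0.4723 + 0.0356 = 0.5079 dits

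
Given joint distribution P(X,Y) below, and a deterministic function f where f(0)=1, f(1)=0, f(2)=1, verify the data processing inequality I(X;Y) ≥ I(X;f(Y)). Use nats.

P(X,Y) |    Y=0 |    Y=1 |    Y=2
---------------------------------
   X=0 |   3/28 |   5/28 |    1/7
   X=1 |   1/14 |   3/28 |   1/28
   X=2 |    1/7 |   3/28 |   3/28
I(X;Y) = 0.0224, I(X;f(Y)) = 0.0122, inequality holds: 0.0224 ≥ 0.0122

Data Processing Inequality: For any Markov chain X → Y → Z, we have I(X;Y) ≥ I(X;Z).

Here Z = f(Y) is a deterministic function of Y, forming X → Y → Z.

Original I(X;Y) = 0.0224 nats

After applying f:
P(X,Z) where Z=f(Y):
- P(X,Z=0) = P(X,Y=1)
- P(X,Z=1) = P(X,Y=0) + P(X,Y=2)

I(X;Z) = I(X;f(Y)) = 0.0122 nats

Verification: 0.0224 ≥ 0.0122 ✓

Information cannot be created by processing; the function f can only lose information about X.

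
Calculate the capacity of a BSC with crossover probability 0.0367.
0.7730 bits

For a binary symmetric channel (BSC) with error probability p:
Capacity C = 1 - H(p) bits per symbol

where H(p) = -p log₂(p) - (1-p) log₂(1-p) is the binary entropy function.

H(0.0367) = 0.2270 bits
C = 1 - 0.2270 = 0.7730 bits per symbol

This means we can reliably transmit up to 0.7730 bits of information per channel use.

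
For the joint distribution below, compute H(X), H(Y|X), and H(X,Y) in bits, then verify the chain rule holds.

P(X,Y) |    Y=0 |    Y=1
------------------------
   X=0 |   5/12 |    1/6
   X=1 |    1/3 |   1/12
H(X,Y) = 1.7842, H(X) = 0.9799, H(Y|X) = 0.8043 (all in bits)

Chain rule: H(X,Y) = H(X) + H(Y|X)

Left side — joint entropy directly:
H(X,Y) = -Σ p(x,y) log p(x,y) = 1.7842 bits

Right side — compute H(Y|X) from the conditional distributions:
P(X) = (7/12, 5/12), so H(X) = 0.9799 bits
H(Y|X) = Σ_x P(X=x) · H(Y|X=x):
  P(Y|X=0) = (5/7, 2/7), H(Y|X=0) = 0.8631, weight P(X=0) = 7/12
  P(Y|X=1) = (4/5, 1/5), H(Y|X=1) = 0.7219, weight P(X=1) = 5/12
H(Y|X) = 0.8043 bits

H(X) + H(Y|X) = 0.9799 + 0.8043 = 1.7842 bits

Both sides equal 1.7842 bits. ✓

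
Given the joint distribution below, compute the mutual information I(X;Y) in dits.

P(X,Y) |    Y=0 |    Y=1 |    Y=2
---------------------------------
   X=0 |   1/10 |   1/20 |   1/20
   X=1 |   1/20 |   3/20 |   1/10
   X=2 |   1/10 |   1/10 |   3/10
0.0350 dits

Mutual information: I(X;Y) = H(X) + H(Y) - H(X,Y)

Marginals:
P(X) = (1/5, 3/10, 1/2), H(X) = 0.4472 dits
P(Y) = (1/4, 3/10, 9/20), H(Y) = 0.4634 dits

Joint entropy: H(X,Y) = 0.8756 dits

I(X;Y) = 0.4472 + 0.4634 - 0.8756 = 0.0350 dits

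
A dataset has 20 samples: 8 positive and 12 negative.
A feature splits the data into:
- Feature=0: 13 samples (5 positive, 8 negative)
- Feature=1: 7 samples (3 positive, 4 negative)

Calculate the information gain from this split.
0.0013 bits

Information Gain = H(Y) - H(Y|Feature)

Before split:
P(positive) = 8/20 = 0.4000
H(Y) = 0.9710 bits

After split:
Feature=0: H = 0.9612 bits (weight = 13/20)
Feature=1: H = 0.9852 bits (weight = 7/20)
H(Y|Feature) = (13/20)×0.9612 + (7/20)×0.9852 = 0.9696 bits

Information Gain = 0.9710 - 0.9696 = 0.0013 bits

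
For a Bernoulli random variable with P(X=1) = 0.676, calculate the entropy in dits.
0.2735 dits

The binary entropy function is:
H(p) = -p log(p) - (1-p) log(1-p)

H(0.676) = -0.676 × log_10(0.676) - 0.324 × log_10(0.324)
H(0.676) = 0.2735 dits

Note: Binary entropy is maximized at p=0.5 (H=1 bit) and minimized at p=0 or p=1 (H=0).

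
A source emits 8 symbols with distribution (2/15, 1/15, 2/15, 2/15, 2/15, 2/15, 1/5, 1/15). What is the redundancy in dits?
0.0231 dits

Redundancy measures how far a source is from maximum entropy:
R = H_max - H(X)

Maximum entropy for 8 symbols: H_max = log_10(8) = 0.9031 dits
Actual entropy: H(X) = 0.8800 dits
Redundancy: R = 0.9031 - 0.8800 = 0.0231 dits

This redundancy represents potential for compression: the source could be compressed by 0.0231 dits per symbol.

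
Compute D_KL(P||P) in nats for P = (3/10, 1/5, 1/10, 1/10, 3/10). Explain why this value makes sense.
0.0000 nats

KL divergence satisfies the Gibbs inequality: D_KL(P||Q) ≥ 0 for all distributions P, Q.

D_KL(P||Q) = Σ p(x) log(p(x)/q(x))
Each term is p(x) × log_e(p(x)/p(x)) = p(x) × log_e(1) = 0, so the sum is 0.
D_KL(P||Q) = 0.0000 nats

When P = Q, the KL divergence is exactly 0, as there is no 'divergence' between identical distributions.

This non-negativity is a fundamental property: relative entropy cannot be negative because it measures how different Q is from P.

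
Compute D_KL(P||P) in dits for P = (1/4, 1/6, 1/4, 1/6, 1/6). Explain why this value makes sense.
0.0000 dits

KL divergence satisfies the Gibbs inequality: D_KL(P||Q) ≥ 0 for all distributions P, Q.

D_KL(P||Q) = Σ p(x) log(p(x)/q(x))
Each term is p(x) × log_10(p(x)/p(x)) = p(x) × log_10(1) = 0, so the sum is 0.
D_KL(P||Q) = 0.0000 dits

When P = Q, the KL divergence is exactly 0, as there is no 'divergence' between identical distributions.

This non-negativity is a fundamental property: relative entropy cannot be negative because it measures how different Q is from P.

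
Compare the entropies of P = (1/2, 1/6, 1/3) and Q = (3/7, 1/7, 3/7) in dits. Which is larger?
P

Computing entropies in dits:
H(P) = 0.4392
H(Q) = 0.4361

Distribution P has higher entropy.

Intuition: The distribution closer to uniform (more spread out) has higher entropy.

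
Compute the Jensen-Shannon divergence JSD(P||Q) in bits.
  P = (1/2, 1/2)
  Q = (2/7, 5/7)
0.0351 bits

Jensen-Shannon divergence is:
JSD(P||Q) = 0.5 × D_KL(P||M) + 0.5 × D_KL(Q||M)
where M = 0.5 × (P + Q) is the mixture distribution.

M = 0.5 × (1/2, 1/2) + 0.5 × (2/7, 5/7) = (11/28, 17/28)

D_KL(P||M) = 0.0339 bits
D_KL(Q||M) = 0.0362 bits

JSD(P||Q) = 0.5 × 0.0339 + 0.5 × 0.0362 = 0.0351 bits

Unlike KL divergence, JSD is symmetric and bounded: 0 ≤ JSD ≤ log(2).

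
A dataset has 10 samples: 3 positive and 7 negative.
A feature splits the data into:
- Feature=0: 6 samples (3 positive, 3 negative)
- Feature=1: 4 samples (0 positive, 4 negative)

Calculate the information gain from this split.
0.2813 bits

Information Gain = H(Y) - H(Y|Feature)

Before split:
P(positive) = 3/10 = 0.3000
H(Y) = 0.8813 bits

After split:
Feature=0: H = 1.0000 bits (weight = 6/10)
Feature=1: H = 0.0000 bits (weight = 4/10)
H(Y|Feature) = (6/10)×1.0000 + (4/10)×0.0000 = 0.6000 bits

Information Gain = 0.8813 - 0.6000 = 0.2813 bits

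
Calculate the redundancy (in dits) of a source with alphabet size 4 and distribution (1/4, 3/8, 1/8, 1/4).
0.0284 dits

Redundancy measures how far a source is from maximum entropy:
R = H_max - H(X)

Maximum entropy for 4 symbols: H_max = log_10(4) = 0.6021 dits
Actual entropy: H(X) = 0.5737 dits
Redundancy: R = 0.6021 - 0.5737 = 0.0284 dits

This redundancy represents potential for compression: the source could be compressed by 0.0284 dits per symbol.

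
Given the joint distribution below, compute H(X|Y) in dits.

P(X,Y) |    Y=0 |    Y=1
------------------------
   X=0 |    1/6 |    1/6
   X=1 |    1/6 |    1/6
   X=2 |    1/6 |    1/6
0.4771 dits

Using the chain rule: H(X|Y) = H(X,Y) - H(Y)

First, compute H(X,Y) = 0.7782 dits

Marginal P(Y) = (1/2, 1/2)
H(Y) = 0.3010 dits

H(X|Y) = H(X,Y) - H(Y) = 0.7782 - 0.3010 = 0.4771 dits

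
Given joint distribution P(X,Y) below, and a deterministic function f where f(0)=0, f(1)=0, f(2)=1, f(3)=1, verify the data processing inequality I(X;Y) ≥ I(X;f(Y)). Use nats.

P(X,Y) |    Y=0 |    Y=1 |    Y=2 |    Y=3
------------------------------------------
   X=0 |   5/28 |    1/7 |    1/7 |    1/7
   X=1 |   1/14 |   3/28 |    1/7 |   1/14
I(X;Y) = 0.0153, I(X;f(Y)) = 0.0027, inequality holds: 0.0153 ≥ 0.0027

Data Processing Inequality: For any Markov chain X → Y → Z, we have I(X;Y) ≥ I(X;Z).

Here Z = f(Y) is a deterministic function of Y, forming X → Y → Z.

Original I(X;Y) = 0.0153 nats

After applying f:
P(X,Z) where Z=f(Y):
- P(X,Z=0) = P(X,Y=0) + P(X,Y=1)
- P(X,Z=1) = P(X,Y=2) + P(X,Y=3)

I(X;Z) = I(X;f(Y)) = 0.0027 nats

Verification: 0.0153 ≥ 0.0027 ✓

Information cannot be created by processing; the function f can only lose information about X.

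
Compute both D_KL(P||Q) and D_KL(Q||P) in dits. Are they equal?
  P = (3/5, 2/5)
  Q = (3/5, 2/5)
D_KL(P||Q) = 0.0000, D_KL(Q||P) = 0.0000

KL divergence is not symmetric: D_KL(P||Q) ≠ D_KL(Q||P) in general.

D_KL(P||Q) = 0.0000 dits
D_KL(Q||P) = 0.0000 dits

In this case they happen to be equal (to 4 decimal places).

This asymmetry is why KL divergence is not a true distance metric.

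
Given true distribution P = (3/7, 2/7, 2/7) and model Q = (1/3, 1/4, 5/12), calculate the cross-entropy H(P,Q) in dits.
0.4851 dits

Cross-entropy: H(P,Q) = -Σ p(x) log q(x)

Alternatively: H(P,Q) = H(P) + D_KL(P||Q)
H(P) = 0.4686 dits
D_KL(P||Q) = 0.0165 dits

H(P,Q) = 0.4686 + 0.0165 = 0.4851 dits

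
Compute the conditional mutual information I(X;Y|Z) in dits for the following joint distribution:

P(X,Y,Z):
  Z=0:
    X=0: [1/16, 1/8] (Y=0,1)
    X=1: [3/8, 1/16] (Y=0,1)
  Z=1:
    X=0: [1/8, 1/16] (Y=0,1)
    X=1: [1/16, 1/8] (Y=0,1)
0.0453 dits

Conditional mutual information: I(X;Y|Z) = H(X|Z) + H(Y|Z) - H(X,Y|Z)

H(Z) = 0.2873
H(X,Z) = 0.5660 → H(X|Z) = 0.2787
H(Y,Z) = 0.5660 → H(Y|Z) = 0.2787
H(X,Y,Z) = 0.7994 → H(X,Y|Z) = 0.5121

I(X;Y|Z) = 0.2787 + 0.2787 - 0.5121 = 0.0453 dits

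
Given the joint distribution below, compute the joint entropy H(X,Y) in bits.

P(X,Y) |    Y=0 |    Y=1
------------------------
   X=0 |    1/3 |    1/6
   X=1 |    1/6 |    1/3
1.9183 bits

Joint entropy is H(X,Y) = -Σ_{x,y} p(x,y) log p(x,y).

Summing over all non-zero entries:
H(X,Y) = -[1/3·log_2(1/3) + 1/6·log_2(1/6) + 1/6·log_2(1/6) + 1/3·log_2(1/3)]
H(X,Y) = 1.9183 bits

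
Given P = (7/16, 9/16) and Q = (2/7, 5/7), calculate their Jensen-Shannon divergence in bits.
0.0181 bits

Jensen-Shannon divergence is:
JSD(P||Q) = 0.5 × D_KL(P||M) + 0.5 × D_KL(Q||M)
where M = 0.5 × (P + Q) is the mixture distribution.

M = 0.5 × (7/16, 9/16) + 0.5 × (2/7, 5/7) = (0.361607, 0.638393)

D_KL(P||M) = 0.0175 bits
D_KL(Q||M) = 0.0187 bits

JSD(P||Q) = 0.5 × 0.0175 + 0.5 × 0.0187 = 0.0181 bits

Unlike KL divergence, JSD is symmetric and bounded: 0 ≤ JSD ≤ log(2).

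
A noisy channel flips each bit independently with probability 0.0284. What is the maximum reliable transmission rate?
0.8137 bits

For a binary symmetric channel (BSC) with error probability p:
Capacity C = 1 - H(p) bits per symbol

where H(p) = -p log₂(p) - (1-p) log₂(1-p) is the binary entropy function.

H(0.0284) = 0.1863 bits
C = 1 - 0.1863 = 0.8137 bits per symbol

This means we can reliably transmit up to 0.8137 bits of information per channel use.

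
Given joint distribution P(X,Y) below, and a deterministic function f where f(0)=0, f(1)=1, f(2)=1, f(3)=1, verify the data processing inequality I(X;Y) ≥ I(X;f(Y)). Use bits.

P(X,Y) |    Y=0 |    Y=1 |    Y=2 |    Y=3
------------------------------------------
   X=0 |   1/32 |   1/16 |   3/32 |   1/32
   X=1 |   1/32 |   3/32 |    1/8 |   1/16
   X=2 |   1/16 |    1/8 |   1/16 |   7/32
I(X;Y) = 0.1065, I(X;f(Y)) = 0.0020, inequality holds: 0.1065 ≥ 0.0020

Data Processing Inequality: For any Markov chain X → Y → Z, we have I(X;Y) ≥ I(X;Z).

Here Z = f(Y) is a deterministic function of Y, forming X → Y → Z.

Original I(X;Y) = 0.1065 bits

After applying f:
P(X,Z) where Z=f(Y):
- P(X,Z=0) = P(X,Y=0)
- P(X,Z=1) = P(X,Y=1) + P(X,Y=2) + P(X,Y=3)

I(X;Z) = I(X;f(Y)) = 0.0020 bits

Verification: 0.1065 ≥ 0.0020 ✓

Information cannot be created by processing; the function f can only lose information about X.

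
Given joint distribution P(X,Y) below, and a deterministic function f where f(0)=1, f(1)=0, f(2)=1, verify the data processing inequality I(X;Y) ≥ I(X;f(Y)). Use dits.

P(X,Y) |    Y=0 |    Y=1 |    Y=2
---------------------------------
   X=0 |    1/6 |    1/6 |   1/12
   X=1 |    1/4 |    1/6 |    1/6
I(X;Y) = 0.0037, I(X;f(Y)) = 0.0031, inequality holds: 0.0037 ≥ 0.0031

Data Processing Inequality: For any Markov chain X → Y → Z, we have I(X;Y) ≥ I(X;Z).

Here Z = f(Y) is a deterministic function of Y, forming X → Y → Z.

Original I(X;Y) = 0.0037 dits

After applying f:
P(X,Z) where Z=f(Y):
- P(X,Z=0) = P(X,Y=1)
- P(X,Z=1) = P(X,Y=0) + P(X,Y=2)

I(X;Z) = I(X;f(Y)) = 0.0031 dits

Verification: 0.0037 ≥ 0.0031 ✓

Information cannot be created by processing; the function f can only lose information about X.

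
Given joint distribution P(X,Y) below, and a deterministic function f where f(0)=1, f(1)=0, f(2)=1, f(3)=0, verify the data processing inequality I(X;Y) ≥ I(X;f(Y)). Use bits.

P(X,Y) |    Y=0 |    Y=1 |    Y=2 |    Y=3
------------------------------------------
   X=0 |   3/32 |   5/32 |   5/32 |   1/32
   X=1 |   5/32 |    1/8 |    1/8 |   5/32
I(X;Y) = 0.0707, I(X;f(Y)) = 0.0036, inequality holds: 0.0707 ≥ 0.0036

Data Processing Inequality: For any Markov chain X → Y → Z, we have I(X;Y) ≥ I(X;Z).

Here Z = f(Y) is a deterministic function of Y, forming X → Y → Z.

Original I(X;Y) = 0.0707 bits

After applying f:
P(X,Z) where Z=f(Y):
- P(X,Z=0) = P(X,Y=1) + P(X,Y=3)
- P(X,Z=1) = P(X,Y=0) + P(X,Y=2)

I(X;Z) = I(X;f(Y)) = 0.0036 bits

Verification: 0.0707 ≥ 0.0036 ✓

Information cannot be created by processing; the function f can only lose information about X.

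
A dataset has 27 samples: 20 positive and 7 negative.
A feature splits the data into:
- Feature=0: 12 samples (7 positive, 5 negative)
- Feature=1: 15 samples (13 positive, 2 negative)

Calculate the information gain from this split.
0.0754 bits

Information Gain = H(Y) - H(Y|Feature)

Before split:
P(positive) = 20/27 = 0.7407
H(Y) = 0.8256 bits

After split:
Feature=0: H = 0.9799 bits (weight = 12/27)
Feature=1: H = 0.5665 bits (weight = 15/27)
H(Y|Feature) = (12/27)×0.9799 + (15/27)×0.5665 = 0.7502 bits

Information Gain = 0.8256 - 0.7502 = 0.0754 bits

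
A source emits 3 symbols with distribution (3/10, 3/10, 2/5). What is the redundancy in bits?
0.0140 bits

Redundancy measures how far a source is from maximum entropy:
R = H_max - H(X)

Maximum entropy for 3 symbols: H_max = log_2(3) = 1.5850 bits
Actual entropy: H(X) = 1.5710 bits
Redundancy: R = 1.5850 - 1.5710 = 0.0140 bits

This redundancy represents potential for compression: the source could be compressed by 0.0140 bits per symbol.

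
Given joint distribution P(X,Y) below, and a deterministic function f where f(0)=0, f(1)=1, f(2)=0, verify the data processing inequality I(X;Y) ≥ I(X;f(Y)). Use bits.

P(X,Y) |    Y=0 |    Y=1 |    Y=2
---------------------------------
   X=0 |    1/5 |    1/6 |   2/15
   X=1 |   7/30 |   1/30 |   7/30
I(X;Y) = 0.0918, I(X;f(Y)) = 0.0861, inequality holds: 0.0918 ≥ 0.0861

Data Processing Inequality: For any Markov chain X → Y → Z, we have I(X;Y) ≥ I(X;Z).

Here Z = f(Y) is a deterministic function of Y, forming X → Y → Z.

Original I(X;Y) = 0.0918 bits

After applying f:
P(X,Z) where Z=f(Y):
- P(X,Z=0) = P(X,Y=0) + P(X,Y=2)
- P(X,Z=1) = P(X,Y=1)

I(X;Z) = I(X;f(Y)) = 0.0861 bits

Verification: 0.0918 ≥ 0.0861 ✓

Information cannot be created by processing; the function f can only lose information about X.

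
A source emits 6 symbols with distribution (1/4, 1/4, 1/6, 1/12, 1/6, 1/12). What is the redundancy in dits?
0.0379 dits

Redundancy measures how far a source is from maximum entropy:
R = H_max - H(X)

Maximum entropy for 6 symbols: H_max = log_10(6) = 0.7782 dits
Actual entropy: H(X) = 0.7403 dits
Redundancy: R = 0.7782 - 0.7403 = 0.0379 dits

This redundancy represents potential for compression: the source could be compressed by 0.0379 dits per symbol.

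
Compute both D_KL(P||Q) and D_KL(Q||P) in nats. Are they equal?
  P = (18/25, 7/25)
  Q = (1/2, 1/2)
D_KL(P||Q) = 0.1002, D_KL(Q||P) = 0.1076

KL divergence is not symmetric: D_KL(P||Q) ≠ D_KL(Q||P) in general.

D_KL(P||Q) = 0.1002 nats
D_KL(Q||P) = 0.1076 nats

No, they are not equal!

This asymmetry is why KL divergence is not a true distance metric.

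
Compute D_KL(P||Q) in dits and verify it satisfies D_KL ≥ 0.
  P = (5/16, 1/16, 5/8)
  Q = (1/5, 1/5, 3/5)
0.0401 dits

KL divergence satisfies the Gibbs inequality: D_KL(P||Q) ≥ 0 for all distributions P, Q.

D_KL(P||Q) = Σ p(x) log(p(x)/q(x))
Term by term:
  x=0: 5/16 × log_10[(5/16)/(1/5)] = 0.0606
  x=1: 1/16 × log_10[(1/16)/(1/5)] = -0.0316
  x=2: 5/8 × log_10[(5/8)/(3/5)] = 0.0111
D_KL(P||Q) = 0.0401 dits

D_KL(P||Q) = 0.0401 ≥ 0 ✓

This non-negativity is a fundamental property: relative entropy cannot be negative because it measures how different Q is from P.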